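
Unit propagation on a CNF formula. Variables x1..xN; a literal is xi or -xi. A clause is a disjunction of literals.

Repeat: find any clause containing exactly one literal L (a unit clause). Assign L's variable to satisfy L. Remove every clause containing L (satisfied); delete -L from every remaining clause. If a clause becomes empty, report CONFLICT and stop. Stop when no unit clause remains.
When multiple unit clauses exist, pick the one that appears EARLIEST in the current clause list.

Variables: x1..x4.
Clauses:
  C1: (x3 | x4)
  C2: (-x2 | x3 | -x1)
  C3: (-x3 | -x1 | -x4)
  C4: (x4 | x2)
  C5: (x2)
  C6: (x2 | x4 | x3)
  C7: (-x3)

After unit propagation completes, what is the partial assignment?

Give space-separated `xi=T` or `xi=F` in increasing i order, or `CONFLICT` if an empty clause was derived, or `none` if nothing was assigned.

unit clause [2] forces x2=T; simplify:
  drop -2 from [-2, 3, -1] -> [3, -1]
  satisfied 3 clause(s); 4 remain; assigned so far: [2]
unit clause [-3] forces x3=F; simplify:
  drop 3 from [3, 4] -> [4]
  drop 3 from [3, -1] -> [-1]
  satisfied 2 clause(s); 2 remain; assigned so far: [2, 3]
unit clause [4] forces x4=T; simplify:
  satisfied 1 clause(s); 1 remain; assigned so far: [2, 3, 4]
unit clause [-1] forces x1=F; simplify:
  satisfied 1 clause(s); 0 remain; assigned so far: [1, 2, 3, 4]

Answer: x1=F x2=T x3=F x4=T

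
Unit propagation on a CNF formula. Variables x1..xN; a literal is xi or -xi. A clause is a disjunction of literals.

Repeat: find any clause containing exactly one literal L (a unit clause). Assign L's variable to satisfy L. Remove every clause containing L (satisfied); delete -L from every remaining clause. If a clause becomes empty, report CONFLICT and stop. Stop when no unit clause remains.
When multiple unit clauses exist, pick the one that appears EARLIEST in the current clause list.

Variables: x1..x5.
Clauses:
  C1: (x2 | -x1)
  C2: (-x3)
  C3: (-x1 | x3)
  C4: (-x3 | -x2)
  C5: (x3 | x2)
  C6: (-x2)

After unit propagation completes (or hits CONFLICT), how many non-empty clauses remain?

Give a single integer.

unit clause [-3] forces x3=F; simplify:
  drop 3 from [-1, 3] -> [-1]
  drop 3 from [3, 2] -> [2]
  satisfied 2 clause(s); 4 remain; assigned so far: [3]
unit clause [-1] forces x1=F; simplify:
  satisfied 2 clause(s); 2 remain; assigned so far: [1, 3]
unit clause [2] forces x2=T; simplify:
  drop -2 from [-2] -> [] (empty!)
  satisfied 1 clause(s); 1 remain; assigned so far: [1, 2, 3]
CONFLICT (empty clause)

Answer: 0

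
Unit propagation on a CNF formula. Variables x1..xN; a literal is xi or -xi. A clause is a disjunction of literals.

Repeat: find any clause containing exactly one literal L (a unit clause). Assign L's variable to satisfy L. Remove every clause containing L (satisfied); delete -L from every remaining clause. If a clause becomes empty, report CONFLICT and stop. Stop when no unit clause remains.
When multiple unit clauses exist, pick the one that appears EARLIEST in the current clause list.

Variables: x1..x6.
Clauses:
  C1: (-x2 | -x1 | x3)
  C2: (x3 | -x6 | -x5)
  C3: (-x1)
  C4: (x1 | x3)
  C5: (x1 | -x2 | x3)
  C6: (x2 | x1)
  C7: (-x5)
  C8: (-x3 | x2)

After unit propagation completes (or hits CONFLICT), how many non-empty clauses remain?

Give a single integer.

unit clause [-1] forces x1=F; simplify:
  drop 1 from [1, 3] -> [3]
  drop 1 from [1, -2, 3] -> [-2, 3]
  drop 1 from [2, 1] -> [2]
  satisfied 2 clause(s); 6 remain; assigned so far: [1]
unit clause [3] forces x3=T; simplify:
  drop -3 from [-3, 2] -> [2]
  satisfied 3 clause(s); 3 remain; assigned so far: [1, 3]
unit clause [2] forces x2=T; simplify:
  satisfied 2 clause(s); 1 remain; assigned so far: [1, 2, 3]
unit clause [-5] forces x5=F; simplify:
  satisfied 1 clause(s); 0 remain; assigned so far: [1, 2, 3, 5]

Answer: 0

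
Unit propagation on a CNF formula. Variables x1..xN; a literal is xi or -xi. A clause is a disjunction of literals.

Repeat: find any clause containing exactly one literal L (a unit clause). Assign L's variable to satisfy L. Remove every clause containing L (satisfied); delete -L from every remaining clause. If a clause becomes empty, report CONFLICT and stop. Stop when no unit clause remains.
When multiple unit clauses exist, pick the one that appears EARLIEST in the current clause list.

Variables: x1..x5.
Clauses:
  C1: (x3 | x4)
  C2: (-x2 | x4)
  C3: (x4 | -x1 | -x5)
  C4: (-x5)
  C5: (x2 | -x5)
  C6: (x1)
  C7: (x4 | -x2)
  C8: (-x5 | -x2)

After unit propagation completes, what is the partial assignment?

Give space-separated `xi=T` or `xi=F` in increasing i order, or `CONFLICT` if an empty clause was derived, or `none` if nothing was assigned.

unit clause [-5] forces x5=F; simplify:
  satisfied 4 clause(s); 4 remain; assigned so far: [5]
unit clause [1] forces x1=T; simplify:
  satisfied 1 clause(s); 3 remain; assigned so far: [1, 5]

Answer: x1=T x5=F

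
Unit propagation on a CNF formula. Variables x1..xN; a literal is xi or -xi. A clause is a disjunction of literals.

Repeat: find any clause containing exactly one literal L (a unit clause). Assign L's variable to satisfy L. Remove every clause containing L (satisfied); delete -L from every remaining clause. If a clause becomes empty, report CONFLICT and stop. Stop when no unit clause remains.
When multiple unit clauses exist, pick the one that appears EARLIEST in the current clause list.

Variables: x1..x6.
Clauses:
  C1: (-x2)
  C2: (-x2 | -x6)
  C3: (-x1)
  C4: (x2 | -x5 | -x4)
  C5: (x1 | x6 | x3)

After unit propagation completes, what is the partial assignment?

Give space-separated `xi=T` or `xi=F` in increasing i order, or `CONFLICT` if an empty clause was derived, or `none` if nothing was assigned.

unit clause [-2] forces x2=F; simplify:
  drop 2 from [2, -5, -4] -> [-5, -4]
  satisfied 2 clause(s); 3 remain; assigned so far: [2]
unit clause [-1] forces x1=F; simplify:
  drop 1 from [1, 6, 3] -> [6, 3]
  satisfied 1 clause(s); 2 remain; assigned so far: [1, 2]

Answer: x1=F x2=F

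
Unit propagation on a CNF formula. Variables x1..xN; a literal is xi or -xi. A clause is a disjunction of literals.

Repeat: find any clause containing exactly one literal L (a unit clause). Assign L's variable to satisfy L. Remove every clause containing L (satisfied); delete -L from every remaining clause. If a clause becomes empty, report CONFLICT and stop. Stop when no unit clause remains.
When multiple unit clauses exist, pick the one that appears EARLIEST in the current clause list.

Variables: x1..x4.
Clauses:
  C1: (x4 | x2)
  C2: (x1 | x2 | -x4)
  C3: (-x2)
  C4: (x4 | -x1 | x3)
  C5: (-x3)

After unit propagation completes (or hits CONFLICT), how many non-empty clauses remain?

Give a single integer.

Answer: 0

Derivation:
unit clause [-2] forces x2=F; simplify:
  drop 2 from [4, 2] -> [4]
  drop 2 from [1, 2, -4] -> [1, -4]
  satisfied 1 clause(s); 4 remain; assigned so far: [2]
unit clause [4] forces x4=T; simplify:
  drop -4 from [1, -4] -> [1]
  satisfied 2 clause(s); 2 remain; assigned so far: [2, 4]
unit clause [1] forces x1=T; simplify:
  satisfied 1 clause(s); 1 remain; assigned so far: [1, 2, 4]
unit clause [-3] forces x3=F; simplify:
  satisfied 1 clause(s); 0 remain; assigned so far: [1, 2, 3, 4]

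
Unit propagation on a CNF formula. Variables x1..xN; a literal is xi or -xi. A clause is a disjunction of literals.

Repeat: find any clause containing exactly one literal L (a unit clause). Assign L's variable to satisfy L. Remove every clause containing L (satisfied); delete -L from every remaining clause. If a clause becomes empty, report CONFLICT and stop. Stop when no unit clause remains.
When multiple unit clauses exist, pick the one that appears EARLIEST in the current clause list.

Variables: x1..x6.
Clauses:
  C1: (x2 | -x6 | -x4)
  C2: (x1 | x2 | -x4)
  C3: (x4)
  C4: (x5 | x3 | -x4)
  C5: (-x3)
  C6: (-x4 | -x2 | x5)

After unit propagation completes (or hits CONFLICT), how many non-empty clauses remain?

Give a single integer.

Answer: 2

Derivation:
unit clause [4] forces x4=T; simplify:
  drop -4 from [2, -6, -4] -> [2, -6]
  drop -4 from [1, 2, -4] -> [1, 2]
  drop -4 from [5, 3, -4] -> [5, 3]
  drop -4 from [-4, -2, 5] -> [-2, 5]
  satisfied 1 clause(s); 5 remain; assigned so far: [4]
unit clause [-3] forces x3=F; simplify:
  drop 3 from [5, 3] -> [5]
  satisfied 1 clause(s); 4 remain; assigned so far: [3, 4]
unit clause [5] forces x5=T; simplify:
  satisfied 2 clause(s); 2 remain; assigned so far: [3, 4, 5]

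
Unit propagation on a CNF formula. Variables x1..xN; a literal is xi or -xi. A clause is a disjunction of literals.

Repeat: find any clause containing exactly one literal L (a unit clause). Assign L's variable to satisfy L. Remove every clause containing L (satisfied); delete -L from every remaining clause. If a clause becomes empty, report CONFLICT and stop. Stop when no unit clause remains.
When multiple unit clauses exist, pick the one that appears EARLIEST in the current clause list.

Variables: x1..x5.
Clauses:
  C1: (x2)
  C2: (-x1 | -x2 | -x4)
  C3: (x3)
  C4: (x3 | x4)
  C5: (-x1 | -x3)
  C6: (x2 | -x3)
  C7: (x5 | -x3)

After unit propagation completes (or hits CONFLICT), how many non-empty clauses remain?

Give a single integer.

Answer: 0

Derivation:
unit clause [2] forces x2=T; simplify:
  drop -2 from [-1, -2, -4] -> [-1, -4]
  satisfied 2 clause(s); 5 remain; assigned so far: [2]
unit clause [3] forces x3=T; simplify:
  drop -3 from [-1, -3] -> [-1]
  drop -3 from [5, -3] -> [5]
  satisfied 2 clause(s); 3 remain; assigned so far: [2, 3]
unit clause [-1] forces x1=F; simplify:
  satisfied 2 clause(s); 1 remain; assigned so far: [1, 2, 3]
unit clause [5] forces x5=T; simplify:
  satisfied 1 clause(s); 0 remain; assigned so far: [1, 2, 3, 5]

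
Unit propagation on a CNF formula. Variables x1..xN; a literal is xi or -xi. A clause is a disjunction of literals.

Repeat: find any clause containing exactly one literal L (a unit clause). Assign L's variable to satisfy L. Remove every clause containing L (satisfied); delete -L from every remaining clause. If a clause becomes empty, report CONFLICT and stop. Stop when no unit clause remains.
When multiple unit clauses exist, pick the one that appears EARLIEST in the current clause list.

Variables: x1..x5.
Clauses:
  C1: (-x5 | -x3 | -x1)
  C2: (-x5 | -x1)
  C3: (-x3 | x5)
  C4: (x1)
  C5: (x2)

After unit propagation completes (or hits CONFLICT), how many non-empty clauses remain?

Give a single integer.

unit clause [1] forces x1=T; simplify:
  drop -1 from [-5, -3, -1] -> [-5, -3]
  drop -1 from [-5, -1] -> [-5]
  satisfied 1 clause(s); 4 remain; assigned so far: [1]
unit clause [-5] forces x5=F; simplify:
  drop 5 from [-3, 5] -> [-3]
  satisfied 2 clause(s); 2 remain; assigned so far: [1, 5]
unit clause [-3] forces x3=F; simplify:
  satisfied 1 clause(s); 1 remain; assigned so far: [1, 3, 5]
unit clause [2] forces x2=T; simplify:
  satisfied 1 clause(s); 0 remain; assigned so far: [1, 2, 3, 5]

Answer: 0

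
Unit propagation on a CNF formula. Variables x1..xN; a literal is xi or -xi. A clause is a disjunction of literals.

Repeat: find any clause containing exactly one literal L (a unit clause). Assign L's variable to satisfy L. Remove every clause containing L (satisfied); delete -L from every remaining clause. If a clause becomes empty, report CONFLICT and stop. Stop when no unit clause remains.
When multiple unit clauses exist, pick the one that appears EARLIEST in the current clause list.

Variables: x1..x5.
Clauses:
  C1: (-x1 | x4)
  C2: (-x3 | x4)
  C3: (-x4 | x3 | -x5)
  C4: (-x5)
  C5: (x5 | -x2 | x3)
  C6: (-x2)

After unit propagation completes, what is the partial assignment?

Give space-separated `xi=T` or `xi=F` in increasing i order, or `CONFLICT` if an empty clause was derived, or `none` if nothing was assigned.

unit clause [-5] forces x5=F; simplify:
  drop 5 from [5, -2, 3] -> [-2, 3]
  satisfied 2 clause(s); 4 remain; assigned so far: [5]
unit clause [-2] forces x2=F; simplify:
  satisfied 2 clause(s); 2 remain; assigned so far: [2, 5]

Answer: x2=F x5=F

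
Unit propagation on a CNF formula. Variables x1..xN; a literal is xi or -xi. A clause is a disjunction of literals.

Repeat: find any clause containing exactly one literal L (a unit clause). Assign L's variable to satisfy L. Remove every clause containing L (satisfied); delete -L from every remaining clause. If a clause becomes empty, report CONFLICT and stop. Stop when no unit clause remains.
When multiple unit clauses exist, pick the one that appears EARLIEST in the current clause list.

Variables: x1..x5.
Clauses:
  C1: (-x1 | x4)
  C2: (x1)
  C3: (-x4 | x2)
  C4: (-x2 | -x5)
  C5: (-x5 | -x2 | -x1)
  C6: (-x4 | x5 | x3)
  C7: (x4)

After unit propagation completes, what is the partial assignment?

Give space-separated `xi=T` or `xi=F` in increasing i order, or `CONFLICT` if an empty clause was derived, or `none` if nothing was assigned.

Answer: x1=T x2=T x3=T x4=T x5=F

Derivation:
unit clause [1] forces x1=T; simplify:
  drop -1 from [-1, 4] -> [4]
  drop -1 from [-5, -2, -1] -> [-5, -2]
  satisfied 1 clause(s); 6 remain; assigned so far: [1]
unit clause [4] forces x4=T; simplify:
  drop -4 from [-4, 2] -> [2]
  drop -4 from [-4, 5, 3] -> [5, 3]
  satisfied 2 clause(s); 4 remain; assigned so far: [1, 4]
unit clause [2] forces x2=T; simplify:
  drop -2 from [-2, -5] -> [-5]
  drop -2 from [-5, -2] -> [-5]
  satisfied 1 clause(s); 3 remain; assigned so far: [1, 2, 4]
unit clause [-5] forces x5=F; simplify:
  drop 5 from [5, 3] -> [3]
  satisfied 2 clause(s); 1 remain; assigned so far: [1, 2, 4, 5]
unit clause [3] forces x3=T; simplify:
  satisfied 1 clause(s); 0 remain; assigned so far: [1, 2, 3, 4, 5]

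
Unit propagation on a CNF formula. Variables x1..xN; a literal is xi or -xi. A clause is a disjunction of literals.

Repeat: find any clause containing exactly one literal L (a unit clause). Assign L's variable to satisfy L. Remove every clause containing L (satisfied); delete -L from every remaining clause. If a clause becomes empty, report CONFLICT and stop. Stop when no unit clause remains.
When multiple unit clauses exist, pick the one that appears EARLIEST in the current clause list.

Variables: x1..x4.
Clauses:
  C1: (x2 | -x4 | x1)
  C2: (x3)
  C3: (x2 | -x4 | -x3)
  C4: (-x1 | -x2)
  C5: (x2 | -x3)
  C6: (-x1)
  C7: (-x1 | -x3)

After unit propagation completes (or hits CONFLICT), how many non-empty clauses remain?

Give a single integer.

Answer: 0

Derivation:
unit clause [3] forces x3=T; simplify:
  drop -3 from [2, -4, -3] -> [2, -4]
  drop -3 from [2, -3] -> [2]
  drop -3 from [-1, -3] -> [-1]
  satisfied 1 clause(s); 6 remain; assigned so far: [3]
unit clause [2] forces x2=T; simplify:
  drop -2 from [-1, -2] -> [-1]
  satisfied 3 clause(s); 3 remain; assigned so far: [2, 3]
unit clause [-1] forces x1=F; simplify:
  satisfied 3 clause(s); 0 remain; assigned so far: [1, 2, 3]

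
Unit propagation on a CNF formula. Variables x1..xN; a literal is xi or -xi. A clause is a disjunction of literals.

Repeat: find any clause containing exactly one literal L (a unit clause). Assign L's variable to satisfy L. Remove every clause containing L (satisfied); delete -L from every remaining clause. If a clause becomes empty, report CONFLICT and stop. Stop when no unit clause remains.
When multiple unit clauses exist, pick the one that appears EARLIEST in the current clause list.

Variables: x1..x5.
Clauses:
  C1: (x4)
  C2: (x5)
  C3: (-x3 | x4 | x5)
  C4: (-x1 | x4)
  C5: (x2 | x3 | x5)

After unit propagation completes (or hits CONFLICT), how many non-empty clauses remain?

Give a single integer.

unit clause [4] forces x4=T; simplify:
  satisfied 3 clause(s); 2 remain; assigned so far: [4]
unit clause [5] forces x5=T; simplify:
  satisfied 2 clause(s); 0 remain; assigned so far: [4, 5]

Answer: 0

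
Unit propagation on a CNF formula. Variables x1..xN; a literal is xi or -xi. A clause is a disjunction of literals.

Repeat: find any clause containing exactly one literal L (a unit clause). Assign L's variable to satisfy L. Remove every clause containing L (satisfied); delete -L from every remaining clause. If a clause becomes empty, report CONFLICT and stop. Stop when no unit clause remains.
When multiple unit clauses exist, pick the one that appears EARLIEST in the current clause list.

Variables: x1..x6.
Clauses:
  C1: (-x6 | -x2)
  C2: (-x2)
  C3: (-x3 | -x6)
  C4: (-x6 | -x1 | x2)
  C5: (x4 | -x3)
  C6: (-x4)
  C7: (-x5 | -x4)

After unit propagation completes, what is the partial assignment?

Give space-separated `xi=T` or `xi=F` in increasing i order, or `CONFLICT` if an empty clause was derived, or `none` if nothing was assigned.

Answer: x2=F x3=F x4=F

Derivation:
unit clause [-2] forces x2=F; simplify:
  drop 2 from [-6, -1, 2] -> [-6, -1]
  satisfied 2 clause(s); 5 remain; assigned so far: [2]
unit clause [-4] forces x4=F; simplify:
  drop 4 from [4, -3] -> [-3]
  satisfied 2 clause(s); 3 remain; assigned so far: [2, 4]
unit clause [-3] forces x3=F; simplify:
  satisfied 2 clause(s); 1 remain; assigned so far: [2, 3, 4]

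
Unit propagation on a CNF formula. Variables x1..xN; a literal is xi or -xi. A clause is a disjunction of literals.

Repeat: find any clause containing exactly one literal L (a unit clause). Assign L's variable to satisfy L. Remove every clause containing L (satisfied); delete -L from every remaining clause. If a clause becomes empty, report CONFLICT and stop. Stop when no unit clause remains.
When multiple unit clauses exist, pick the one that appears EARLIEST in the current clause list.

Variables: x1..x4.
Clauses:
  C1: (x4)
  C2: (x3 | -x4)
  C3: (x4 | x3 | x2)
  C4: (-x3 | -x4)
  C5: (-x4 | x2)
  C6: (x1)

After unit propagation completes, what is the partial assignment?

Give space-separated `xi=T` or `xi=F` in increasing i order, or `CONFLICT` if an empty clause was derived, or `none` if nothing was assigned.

unit clause [4] forces x4=T; simplify:
  drop -4 from [3, -4] -> [3]
  drop -4 from [-3, -4] -> [-3]
  drop -4 from [-4, 2] -> [2]
  satisfied 2 clause(s); 4 remain; assigned so far: [4]
unit clause [3] forces x3=T; simplify:
  drop -3 from [-3] -> [] (empty!)
  satisfied 1 clause(s); 3 remain; assigned so far: [3, 4]
CONFLICT (empty clause)

Answer: CONFLICT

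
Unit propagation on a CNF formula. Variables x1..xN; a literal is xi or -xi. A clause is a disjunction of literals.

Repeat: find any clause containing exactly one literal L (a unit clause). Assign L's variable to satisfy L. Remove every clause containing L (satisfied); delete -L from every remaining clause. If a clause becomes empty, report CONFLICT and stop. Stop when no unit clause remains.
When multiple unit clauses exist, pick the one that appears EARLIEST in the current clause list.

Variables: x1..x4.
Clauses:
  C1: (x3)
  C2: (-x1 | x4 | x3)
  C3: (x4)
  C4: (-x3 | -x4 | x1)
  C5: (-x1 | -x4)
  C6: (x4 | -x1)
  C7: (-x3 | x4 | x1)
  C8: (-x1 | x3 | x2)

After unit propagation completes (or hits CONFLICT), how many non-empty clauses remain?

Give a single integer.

unit clause [3] forces x3=T; simplify:
  drop -3 from [-3, -4, 1] -> [-4, 1]
  drop -3 from [-3, 4, 1] -> [4, 1]
  satisfied 3 clause(s); 5 remain; assigned so far: [3]
unit clause [4] forces x4=T; simplify:
  drop -4 from [-4, 1] -> [1]
  drop -4 from [-1, -4] -> [-1]
  satisfied 3 clause(s); 2 remain; assigned so far: [3, 4]
unit clause [1] forces x1=T; simplify:
  drop -1 from [-1] -> [] (empty!)
  satisfied 1 clause(s); 1 remain; assigned so far: [1, 3, 4]
CONFLICT (empty clause)

Answer: 0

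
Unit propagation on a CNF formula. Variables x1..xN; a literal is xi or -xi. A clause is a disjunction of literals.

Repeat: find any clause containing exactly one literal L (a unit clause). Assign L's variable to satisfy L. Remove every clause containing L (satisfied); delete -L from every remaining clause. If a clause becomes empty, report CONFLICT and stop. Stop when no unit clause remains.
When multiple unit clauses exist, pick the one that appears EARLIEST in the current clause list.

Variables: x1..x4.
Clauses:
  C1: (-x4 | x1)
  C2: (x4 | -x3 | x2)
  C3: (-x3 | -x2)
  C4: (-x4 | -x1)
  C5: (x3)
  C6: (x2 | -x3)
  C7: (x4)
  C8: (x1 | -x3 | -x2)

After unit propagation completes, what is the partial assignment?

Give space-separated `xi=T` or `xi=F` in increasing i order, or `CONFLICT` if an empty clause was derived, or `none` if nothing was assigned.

Answer: CONFLICT

Derivation:
unit clause [3] forces x3=T; simplify:
  drop -3 from [4, -3, 2] -> [4, 2]
  drop -3 from [-3, -2] -> [-2]
  drop -3 from [2, -3] -> [2]
  drop -3 from [1, -3, -2] -> [1, -2]
  satisfied 1 clause(s); 7 remain; assigned so far: [3]
unit clause [-2] forces x2=F; simplify:
  drop 2 from [4, 2] -> [4]
  drop 2 from [2] -> [] (empty!)
  satisfied 2 clause(s); 5 remain; assigned so far: [2, 3]
CONFLICT (empty clause)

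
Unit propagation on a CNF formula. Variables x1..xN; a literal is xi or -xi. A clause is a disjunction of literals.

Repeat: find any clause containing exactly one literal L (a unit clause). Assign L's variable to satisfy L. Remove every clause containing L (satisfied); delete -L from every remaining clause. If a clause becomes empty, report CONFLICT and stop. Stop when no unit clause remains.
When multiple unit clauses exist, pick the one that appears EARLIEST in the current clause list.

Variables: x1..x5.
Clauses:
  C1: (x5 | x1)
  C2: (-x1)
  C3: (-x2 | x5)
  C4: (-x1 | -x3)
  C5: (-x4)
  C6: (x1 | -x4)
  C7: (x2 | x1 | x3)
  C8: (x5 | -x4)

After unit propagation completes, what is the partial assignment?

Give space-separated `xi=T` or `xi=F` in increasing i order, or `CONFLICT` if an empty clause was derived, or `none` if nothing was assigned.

unit clause [-1] forces x1=F; simplify:
  drop 1 from [5, 1] -> [5]
  drop 1 from [1, -4] -> [-4]
  drop 1 from [2, 1, 3] -> [2, 3]
  satisfied 2 clause(s); 6 remain; assigned so far: [1]
unit clause [5] forces x5=T; simplify:
  satisfied 3 clause(s); 3 remain; assigned so far: [1, 5]
unit clause [-4] forces x4=F; simplify:
  satisfied 2 clause(s); 1 remain; assigned so far: [1, 4, 5]

Answer: x1=F x4=F x5=T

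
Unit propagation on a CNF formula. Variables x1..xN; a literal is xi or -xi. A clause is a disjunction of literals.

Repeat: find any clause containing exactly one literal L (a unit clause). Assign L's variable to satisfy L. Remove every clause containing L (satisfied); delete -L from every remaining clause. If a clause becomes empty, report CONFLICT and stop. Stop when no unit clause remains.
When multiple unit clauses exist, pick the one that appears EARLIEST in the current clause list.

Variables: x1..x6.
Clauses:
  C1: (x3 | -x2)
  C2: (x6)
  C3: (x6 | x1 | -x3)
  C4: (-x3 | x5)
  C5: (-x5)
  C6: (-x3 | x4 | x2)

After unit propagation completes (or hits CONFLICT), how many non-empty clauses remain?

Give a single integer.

Answer: 0

Derivation:
unit clause [6] forces x6=T; simplify:
  satisfied 2 clause(s); 4 remain; assigned so far: [6]
unit clause [-5] forces x5=F; simplify:
  drop 5 from [-3, 5] -> [-3]
  satisfied 1 clause(s); 3 remain; assigned so far: [5, 6]
unit clause [-3] forces x3=F; simplify:
  drop 3 from [3, -2] -> [-2]
  satisfied 2 clause(s); 1 remain; assigned so far: [3, 5, 6]
unit clause [-2] forces x2=F; simplify:
  satisfied 1 clause(s); 0 remain; assigned so far: [2, 3, 5, 6]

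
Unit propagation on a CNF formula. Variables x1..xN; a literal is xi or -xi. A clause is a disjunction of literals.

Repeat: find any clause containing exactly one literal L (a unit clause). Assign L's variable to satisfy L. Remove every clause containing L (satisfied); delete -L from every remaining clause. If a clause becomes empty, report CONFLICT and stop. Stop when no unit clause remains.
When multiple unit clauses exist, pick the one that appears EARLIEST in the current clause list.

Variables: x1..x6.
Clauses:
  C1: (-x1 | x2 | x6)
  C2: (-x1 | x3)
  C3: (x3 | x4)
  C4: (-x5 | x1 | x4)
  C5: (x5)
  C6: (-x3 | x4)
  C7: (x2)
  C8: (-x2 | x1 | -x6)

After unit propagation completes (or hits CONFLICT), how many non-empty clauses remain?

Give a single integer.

unit clause [5] forces x5=T; simplify:
  drop -5 from [-5, 1, 4] -> [1, 4]
  satisfied 1 clause(s); 7 remain; assigned so far: [5]
unit clause [2] forces x2=T; simplify:
  drop -2 from [-2, 1, -6] -> [1, -6]
  satisfied 2 clause(s); 5 remain; assigned so far: [2, 5]

Answer: 5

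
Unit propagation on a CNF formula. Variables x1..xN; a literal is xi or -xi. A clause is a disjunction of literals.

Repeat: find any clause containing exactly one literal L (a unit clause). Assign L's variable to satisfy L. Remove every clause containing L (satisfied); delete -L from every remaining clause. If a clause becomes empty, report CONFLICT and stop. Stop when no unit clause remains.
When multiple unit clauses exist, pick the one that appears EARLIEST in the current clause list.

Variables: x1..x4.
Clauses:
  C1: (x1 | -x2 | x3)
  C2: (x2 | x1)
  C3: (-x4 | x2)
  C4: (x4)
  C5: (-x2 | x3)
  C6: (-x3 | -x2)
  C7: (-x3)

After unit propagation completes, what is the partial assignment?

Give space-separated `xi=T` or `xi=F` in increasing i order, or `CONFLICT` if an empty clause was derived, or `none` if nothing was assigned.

unit clause [4] forces x4=T; simplify:
  drop -4 from [-4, 2] -> [2]
  satisfied 1 clause(s); 6 remain; assigned so far: [4]
unit clause [2] forces x2=T; simplify:
  drop -2 from [1, -2, 3] -> [1, 3]
  drop -2 from [-2, 3] -> [3]
  drop -2 from [-3, -2] -> [-3]
  satisfied 2 clause(s); 4 remain; assigned so far: [2, 4]
unit clause [3] forces x3=T; simplify:
  drop -3 from [-3] -> [] (empty!)
  drop -3 from [-3] -> [] (empty!)
  satisfied 2 clause(s); 2 remain; assigned so far: [2, 3, 4]
CONFLICT (empty clause)

Answer: CONFLICT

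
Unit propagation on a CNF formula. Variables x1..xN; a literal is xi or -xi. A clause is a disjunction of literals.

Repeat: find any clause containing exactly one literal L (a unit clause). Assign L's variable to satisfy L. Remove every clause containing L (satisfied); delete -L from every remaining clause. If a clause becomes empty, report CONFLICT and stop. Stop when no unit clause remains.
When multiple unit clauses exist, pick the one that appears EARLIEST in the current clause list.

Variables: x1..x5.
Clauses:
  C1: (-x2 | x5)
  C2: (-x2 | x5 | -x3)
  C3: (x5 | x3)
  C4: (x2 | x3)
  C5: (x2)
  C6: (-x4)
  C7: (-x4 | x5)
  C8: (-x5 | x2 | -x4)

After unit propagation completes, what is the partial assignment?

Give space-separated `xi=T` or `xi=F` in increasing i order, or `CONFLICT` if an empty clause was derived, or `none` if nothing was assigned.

unit clause [2] forces x2=T; simplify:
  drop -2 from [-2, 5] -> [5]
  drop -2 from [-2, 5, -3] -> [5, -3]
  satisfied 3 clause(s); 5 remain; assigned so far: [2]
unit clause [5] forces x5=T; simplify:
  satisfied 4 clause(s); 1 remain; assigned so far: [2, 5]
unit clause [-4] forces x4=F; simplify:
  satisfied 1 clause(s); 0 remain; assigned so far: [2, 4, 5]

Answer: x2=T x4=F x5=T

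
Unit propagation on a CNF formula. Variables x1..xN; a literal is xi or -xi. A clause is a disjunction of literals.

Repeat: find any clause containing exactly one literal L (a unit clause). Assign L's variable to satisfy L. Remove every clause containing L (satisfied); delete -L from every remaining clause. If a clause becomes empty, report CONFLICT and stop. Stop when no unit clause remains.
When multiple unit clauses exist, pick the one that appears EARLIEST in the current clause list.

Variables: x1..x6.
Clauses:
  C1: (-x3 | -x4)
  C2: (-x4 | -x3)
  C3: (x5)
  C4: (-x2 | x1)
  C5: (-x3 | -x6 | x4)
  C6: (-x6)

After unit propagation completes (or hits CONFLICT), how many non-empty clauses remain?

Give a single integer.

Answer: 3

Derivation:
unit clause [5] forces x5=T; simplify:
  satisfied 1 clause(s); 5 remain; assigned so far: [5]
unit clause [-6] forces x6=F; simplify:
  satisfied 2 clause(s); 3 remain; assigned so far: [5, 6]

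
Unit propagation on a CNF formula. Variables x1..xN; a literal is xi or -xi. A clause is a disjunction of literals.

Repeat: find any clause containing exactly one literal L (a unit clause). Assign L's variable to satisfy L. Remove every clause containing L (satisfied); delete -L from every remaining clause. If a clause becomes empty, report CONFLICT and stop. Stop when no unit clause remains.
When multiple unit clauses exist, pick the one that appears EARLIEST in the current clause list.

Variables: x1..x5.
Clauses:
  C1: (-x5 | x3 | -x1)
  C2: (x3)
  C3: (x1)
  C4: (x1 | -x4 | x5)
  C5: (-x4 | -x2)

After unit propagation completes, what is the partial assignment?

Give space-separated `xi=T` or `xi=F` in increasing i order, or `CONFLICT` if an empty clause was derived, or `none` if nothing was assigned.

Answer: x1=T x3=T

Derivation:
unit clause [3] forces x3=T; simplify:
  satisfied 2 clause(s); 3 remain; assigned so far: [3]
unit clause [1] forces x1=T; simplify:
  satisfied 2 clause(s); 1 remain; assigned so far: [1, 3]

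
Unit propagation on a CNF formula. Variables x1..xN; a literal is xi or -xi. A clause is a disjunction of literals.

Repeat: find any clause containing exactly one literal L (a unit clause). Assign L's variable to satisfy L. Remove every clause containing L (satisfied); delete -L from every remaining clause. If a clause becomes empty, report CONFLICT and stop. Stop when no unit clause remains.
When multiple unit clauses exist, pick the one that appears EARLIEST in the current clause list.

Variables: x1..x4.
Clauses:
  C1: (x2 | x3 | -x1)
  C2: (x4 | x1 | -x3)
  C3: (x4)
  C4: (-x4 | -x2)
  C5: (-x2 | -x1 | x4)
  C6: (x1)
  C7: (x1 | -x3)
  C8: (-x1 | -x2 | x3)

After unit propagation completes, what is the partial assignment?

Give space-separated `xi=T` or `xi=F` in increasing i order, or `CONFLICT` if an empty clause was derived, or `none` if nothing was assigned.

unit clause [4] forces x4=T; simplify:
  drop -4 from [-4, -2] -> [-2]
  satisfied 3 clause(s); 5 remain; assigned so far: [4]
unit clause [-2] forces x2=F; simplify:
  drop 2 from [2, 3, -1] -> [3, -1]
  satisfied 2 clause(s); 3 remain; assigned so far: [2, 4]
unit clause [1] forces x1=T; simplify:
  drop -1 from [3, -1] -> [3]
  satisfied 2 clause(s); 1 remain; assigned so far: [1, 2, 4]
unit clause [3] forces x3=T; simplify:
  satisfied 1 clause(s); 0 remain; assigned so far: [1, 2, 3, 4]

Answer: x1=T x2=F x3=T x4=T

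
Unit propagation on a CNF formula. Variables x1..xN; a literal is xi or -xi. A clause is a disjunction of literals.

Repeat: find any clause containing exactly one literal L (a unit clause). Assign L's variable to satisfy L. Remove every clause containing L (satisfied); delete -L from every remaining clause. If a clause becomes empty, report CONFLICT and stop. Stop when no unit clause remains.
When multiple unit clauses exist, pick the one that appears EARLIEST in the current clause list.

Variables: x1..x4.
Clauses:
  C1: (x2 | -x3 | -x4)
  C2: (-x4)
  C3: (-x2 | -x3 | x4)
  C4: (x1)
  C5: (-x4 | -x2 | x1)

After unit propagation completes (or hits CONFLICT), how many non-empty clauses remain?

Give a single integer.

Answer: 1

Derivation:
unit clause [-4] forces x4=F; simplify:
  drop 4 from [-2, -3, 4] -> [-2, -3]
  satisfied 3 clause(s); 2 remain; assigned so far: [4]
unit clause [1] forces x1=T; simplify:
  satisfied 1 clause(s); 1 remain; assigned so far: [1, 4]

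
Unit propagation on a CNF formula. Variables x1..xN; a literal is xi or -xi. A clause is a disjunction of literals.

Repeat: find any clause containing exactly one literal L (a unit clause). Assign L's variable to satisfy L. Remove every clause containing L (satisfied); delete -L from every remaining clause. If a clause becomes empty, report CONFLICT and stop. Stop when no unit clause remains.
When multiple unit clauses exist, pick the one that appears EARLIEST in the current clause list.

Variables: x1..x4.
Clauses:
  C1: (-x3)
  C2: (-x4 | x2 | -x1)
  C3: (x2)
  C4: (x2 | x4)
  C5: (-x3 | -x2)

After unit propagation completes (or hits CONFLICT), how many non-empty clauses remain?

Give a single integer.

unit clause [-3] forces x3=F; simplify:
  satisfied 2 clause(s); 3 remain; assigned so far: [3]
unit clause [2] forces x2=T; simplify:
  satisfied 3 clause(s); 0 remain; assigned so far: [2, 3]

Answer: 0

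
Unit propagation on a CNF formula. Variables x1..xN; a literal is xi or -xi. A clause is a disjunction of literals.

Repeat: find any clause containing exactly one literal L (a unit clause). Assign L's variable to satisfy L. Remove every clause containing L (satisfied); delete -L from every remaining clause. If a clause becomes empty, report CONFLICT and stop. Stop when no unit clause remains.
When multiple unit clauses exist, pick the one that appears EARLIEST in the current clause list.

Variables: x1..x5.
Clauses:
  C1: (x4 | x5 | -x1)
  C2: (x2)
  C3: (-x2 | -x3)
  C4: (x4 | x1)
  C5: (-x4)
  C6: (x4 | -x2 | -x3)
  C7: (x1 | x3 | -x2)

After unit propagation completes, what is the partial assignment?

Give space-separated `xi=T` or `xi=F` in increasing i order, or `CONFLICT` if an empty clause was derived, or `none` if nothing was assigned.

unit clause [2] forces x2=T; simplify:
  drop -2 from [-2, -3] -> [-3]
  drop -2 from [4, -2, -3] -> [4, -3]
  drop -2 from [1, 3, -2] -> [1, 3]
  satisfied 1 clause(s); 6 remain; assigned so far: [2]
unit clause [-3] forces x3=F; simplify:
  drop 3 from [1, 3] -> [1]
  satisfied 2 clause(s); 4 remain; assigned so far: [2, 3]
unit clause [-4] forces x4=F; simplify:
  drop 4 from [4, 5, -1] -> [5, -1]
  drop 4 from [4, 1] -> [1]
  satisfied 1 clause(s); 3 remain; assigned so far: [2, 3, 4]
unit clause [1] forces x1=T; simplify:
  drop -1 from [5, -1] -> [5]
  satisfied 2 clause(s); 1 remain; assigned so far: [1, 2, 3, 4]
unit clause [5] forces x5=T; simplify:
  satisfied 1 clause(s); 0 remain; assigned so far: [1, 2, 3, 4, 5]

Answer: x1=T x2=T x3=F x4=F x5=T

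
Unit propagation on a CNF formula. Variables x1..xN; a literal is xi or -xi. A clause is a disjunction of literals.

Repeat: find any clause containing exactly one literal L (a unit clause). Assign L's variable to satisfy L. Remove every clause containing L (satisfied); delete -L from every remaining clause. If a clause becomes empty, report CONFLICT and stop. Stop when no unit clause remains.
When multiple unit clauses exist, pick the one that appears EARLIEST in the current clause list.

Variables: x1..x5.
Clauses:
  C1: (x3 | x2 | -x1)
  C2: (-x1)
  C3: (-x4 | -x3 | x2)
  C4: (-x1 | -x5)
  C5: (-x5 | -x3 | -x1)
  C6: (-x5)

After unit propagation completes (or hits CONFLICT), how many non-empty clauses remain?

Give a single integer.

Answer: 1

Derivation:
unit clause [-1] forces x1=F; simplify:
  satisfied 4 clause(s); 2 remain; assigned so far: [1]
unit clause [-5] forces x5=F; simplify:
  satisfied 1 clause(s); 1 remain; assigned so far: [1, 5]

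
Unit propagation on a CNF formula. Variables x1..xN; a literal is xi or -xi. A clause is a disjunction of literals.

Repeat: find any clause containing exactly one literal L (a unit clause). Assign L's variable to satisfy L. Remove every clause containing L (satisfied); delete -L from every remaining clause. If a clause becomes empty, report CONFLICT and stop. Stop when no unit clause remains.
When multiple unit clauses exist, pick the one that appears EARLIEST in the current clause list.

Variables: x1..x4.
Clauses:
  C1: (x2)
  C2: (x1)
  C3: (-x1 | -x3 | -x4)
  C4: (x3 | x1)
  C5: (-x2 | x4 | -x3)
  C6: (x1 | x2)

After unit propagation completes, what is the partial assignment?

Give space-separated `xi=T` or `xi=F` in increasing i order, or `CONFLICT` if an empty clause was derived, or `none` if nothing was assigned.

Answer: x1=T x2=T

Derivation:
unit clause [2] forces x2=T; simplify:
  drop -2 from [-2, 4, -3] -> [4, -3]
  satisfied 2 clause(s); 4 remain; assigned so far: [2]
unit clause [1] forces x1=T; simplify:
  drop -1 from [-1, -3, -4] -> [-3, -4]
  satisfied 2 clause(s); 2 remain; assigned so far: [1, 2]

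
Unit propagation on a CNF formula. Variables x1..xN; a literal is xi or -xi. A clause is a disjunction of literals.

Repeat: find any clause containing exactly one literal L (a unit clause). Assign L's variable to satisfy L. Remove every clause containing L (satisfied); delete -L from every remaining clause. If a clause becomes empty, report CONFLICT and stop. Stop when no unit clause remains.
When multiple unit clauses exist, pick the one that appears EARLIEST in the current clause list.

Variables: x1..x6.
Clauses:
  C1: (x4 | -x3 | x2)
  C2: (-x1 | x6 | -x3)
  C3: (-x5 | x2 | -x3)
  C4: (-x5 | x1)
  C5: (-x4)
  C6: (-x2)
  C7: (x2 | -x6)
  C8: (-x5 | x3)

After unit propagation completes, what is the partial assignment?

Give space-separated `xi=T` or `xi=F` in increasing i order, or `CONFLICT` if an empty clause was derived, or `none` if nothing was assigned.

Answer: x2=F x3=F x4=F x5=F x6=F

Derivation:
unit clause [-4] forces x4=F; simplify:
  drop 4 from [4, -3, 2] -> [-3, 2]
  satisfied 1 clause(s); 7 remain; assigned so far: [4]
unit clause [-2] forces x2=F; simplify:
  drop 2 from [-3, 2] -> [-3]
  drop 2 from [-5, 2, -3] -> [-5, -3]
  drop 2 from [2, -6] -> [-6]
  satisfied 1 clause(s); 6 remain; assigned so far: [2, 4]
unit clause [-3] forces x3=F; simplify:
  drop 3 from [-5, 3] -> [-5]
  satisfied 3 clause(s); 3 remain; assigned so far: [2, 3, 4]
unit clause [-6] forces x6=F; simplify:
  satisfied 1 clause(s); 2 remain; assigned so far: [2, 3, 4, 6]
unit clause [-5] forces x5=F; simplify:
  satisfied 2 clause(s); 0 remain; assigned so far: [2, 3, 4, 5, 6]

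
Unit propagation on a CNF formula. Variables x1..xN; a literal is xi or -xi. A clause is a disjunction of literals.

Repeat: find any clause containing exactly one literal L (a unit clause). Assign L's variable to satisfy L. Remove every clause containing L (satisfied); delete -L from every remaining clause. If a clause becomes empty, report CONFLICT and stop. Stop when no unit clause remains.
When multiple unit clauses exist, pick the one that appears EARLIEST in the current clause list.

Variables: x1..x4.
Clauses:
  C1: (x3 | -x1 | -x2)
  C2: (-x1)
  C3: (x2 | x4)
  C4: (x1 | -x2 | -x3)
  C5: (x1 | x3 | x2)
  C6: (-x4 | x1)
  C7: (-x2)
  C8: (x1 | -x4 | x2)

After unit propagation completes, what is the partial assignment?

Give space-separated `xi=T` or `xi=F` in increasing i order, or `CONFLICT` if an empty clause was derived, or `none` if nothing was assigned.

Answer: CONFLICT

Derivation:
unit clause [-1] forces x1=F; simplify:
  drop 1 from [1, -2, -3] -> [-2, -3]
  drop 1 from [1, 3, 2] -> [3, 2]
  drop 1 from [-4, 1] -> [-4]
  drop 1 from [1, -4, 2] -> [-4, 2]
  satisfied 2 clause(s); 6 remain; assigned so far: [1]
unit clause [-4] forces x4=F; simplify:
  drop 4 from [2, 4] -> [2]
  satisfied 2 clause(s); 4 remain; assigned so far: [1, 4]
unit clause [2] forces x2=T; simplify:
  drop -2 from [-2, -3] -> [-3]
  drop -2 from [-2] -> [] (empty!)
  satisfied 2 clause(s); 2 remain; assigned so far: [1, 2, 4]
CONFLICT (empty clause)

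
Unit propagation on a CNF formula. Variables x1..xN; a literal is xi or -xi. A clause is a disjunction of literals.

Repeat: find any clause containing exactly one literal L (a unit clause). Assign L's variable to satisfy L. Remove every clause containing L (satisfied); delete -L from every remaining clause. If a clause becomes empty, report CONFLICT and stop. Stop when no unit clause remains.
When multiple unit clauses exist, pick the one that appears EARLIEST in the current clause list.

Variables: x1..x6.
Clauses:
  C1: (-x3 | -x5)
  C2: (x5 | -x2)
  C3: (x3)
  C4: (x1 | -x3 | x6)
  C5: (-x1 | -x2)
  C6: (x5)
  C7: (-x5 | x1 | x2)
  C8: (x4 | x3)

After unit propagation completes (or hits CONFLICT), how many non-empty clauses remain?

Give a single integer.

unit clause [3] forces x3=T; simplify:
  drop -3 from [-3, -5] -> [-5]
  drop -3 from [1, -3, 6] -> [1, 6]
  satisfied 2 clause(s); 6 remain; assigned so far: [3]
unit clause [-5] forces x5=F; simplify:
  drop 5 from [5, -2] -> [-2]
  drop 5 from [5] -> [] (empty!)
  satisfied 2 clause(s); 4 remain; assigned so far: [3, 5]
CONFLICT (empty clause)

Answer: 3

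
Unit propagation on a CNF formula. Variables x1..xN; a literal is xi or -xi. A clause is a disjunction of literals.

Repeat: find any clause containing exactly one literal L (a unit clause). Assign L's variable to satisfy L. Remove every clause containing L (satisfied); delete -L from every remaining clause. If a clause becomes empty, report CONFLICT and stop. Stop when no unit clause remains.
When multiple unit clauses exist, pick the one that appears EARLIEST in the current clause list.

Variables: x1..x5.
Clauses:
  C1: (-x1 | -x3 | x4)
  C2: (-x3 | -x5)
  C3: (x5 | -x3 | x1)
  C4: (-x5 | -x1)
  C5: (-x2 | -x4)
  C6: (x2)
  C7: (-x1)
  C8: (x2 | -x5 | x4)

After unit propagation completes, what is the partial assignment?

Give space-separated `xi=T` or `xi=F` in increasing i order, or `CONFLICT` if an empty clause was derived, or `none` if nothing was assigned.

unit clause [2] forces x2=T; simplify:
  drop -2 from [-2, -4] -> [-4]
  satisfied 2 clause(s); 6 remain; assigned so far: [2]
unit clause [-4] forces x4=F; simplify:
  drop 4 from [-1, -3, 4] -> [-1, -3]
  satisfied 1 clause(s); 5 remain; assigned so far: [2, 4]
unit clause [-1] forces x1=F; simplify:
  drop 1 from [5, -3, 1] -> [5, -3]
  satisfied 3 clause(s); 2 remain; assigned so far: [1, 2, 4]

Answer: x1=F x2=T x4=F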